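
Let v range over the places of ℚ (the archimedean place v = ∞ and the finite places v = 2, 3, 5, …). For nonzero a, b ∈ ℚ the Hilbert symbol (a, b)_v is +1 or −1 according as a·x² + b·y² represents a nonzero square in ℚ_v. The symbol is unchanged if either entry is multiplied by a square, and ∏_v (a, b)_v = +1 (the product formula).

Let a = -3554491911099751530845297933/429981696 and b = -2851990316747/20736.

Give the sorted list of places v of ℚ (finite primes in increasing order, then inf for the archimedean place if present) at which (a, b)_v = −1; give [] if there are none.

[13, 19, 23, inf]

Mod squares: a ≡ -437, b ≡ -84227. Check v ∈ {∞, 2, 3, 11, 13, 19, 23, 31}.
v=3: a=3^-8·(≡1), b=3^-4·(≡1) mod 3; (1|3)=+1, (1|3)=+1; (−1)^{-8·-4·1}·(+1)^-4·(+1)^-8 = +1.
v=11: a=11^6·(≡3), b=11^3·(≡10) mod 11; (3|11)=+1, (10|11)=-1; (−1)^{6·3·5}·(+1)^3·(-1)^6 = +1.
v=23: a=23^9·(≡18), b=23^4·(≡19) mod 23; (18|23)=+1, (19|23)=-1; (−1)^{9·4·11}·(+1)^4·(-1)^9 = -1.
v=2: v_2(a)=-16, v_2(b)=-8; units ≡ 3, 5 (mod 8); ε·ε+αω+βω = 1·0+-16·1+-8·1 ≡ 0  ⇒  (a,b)_2 = +1.
v=19: a=19^3·(≡2), b=19^1·(≡3) mod 19; (2|19)=-1, (3|19)=-1; (−1)^{3·1·9}·(-1)^1·(-1)^3 = -1.
v=∞: -437 < 0 and -84227 < 0  ⇒  (a,b)_∞ = -1.
v=13: a=13^2·(≡8), b=13^1·(≡5) mod 13; (8|13)=-1, (5|13)=-1; (−1)^{2·1·6}·(-1)^1·(-1)^2 = -1.
v=31: a=31^2·(≡20), b=31^1·(≡13) mod 31; (20|31)=+1, (13|31)=-1; (−1)^{2·1·15}·(+1)^1·(-1)^2 = +1.
|Ram(-437, -84227)| = 4, even; anisotropic at {13, 19, 23, ∞}.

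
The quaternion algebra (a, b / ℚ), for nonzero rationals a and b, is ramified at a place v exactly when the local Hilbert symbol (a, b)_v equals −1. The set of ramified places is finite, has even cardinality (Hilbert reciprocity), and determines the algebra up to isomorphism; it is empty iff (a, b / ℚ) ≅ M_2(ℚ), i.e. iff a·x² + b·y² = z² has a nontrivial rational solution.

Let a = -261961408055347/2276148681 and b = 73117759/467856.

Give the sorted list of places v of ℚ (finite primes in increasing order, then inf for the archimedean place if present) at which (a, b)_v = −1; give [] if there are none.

(a, b) ≡ (-289003, 604279) mod (ℚ^×)²; places V = {2, 3, 7, 11, 13, 17, 19, 23, 31, 43, 47, ∞}.
(a,b)_7: α=2, u≡6; β=0, v≡2 (mod 7); (6|7)=-1, (2|7)=+1; sign (−1)^0·-1^0·+1^2 = +1.
(a,b)_43: α=1, u≡32; β=1, v≡4 (mod 43); (32|43)=-1, (4|43)=+1; sign (−1)^1·-1^1·+1^1 = +1.
(a,b)_23: α=2, u≡20; β=1, v≡5 (mod 23); (20|23)=-1, (5|23)=-1; sign (−1)^0·-1^1·-1^2 = -1.
(a,b)_19: α=-2, u≡11; β=-2, v≡10 (mod 19); (11|19)=+1, (10|19)=-1; sign (−1)^0·+1^-2·-1^-2 = +1.
(a,b)_47: α=1, u≡12; β=1, v≡39 (mod 47); (12|47)=+1, (39|47)=-1; sign (−1)^1·+1^1·-1^1 = +1.
(a,b)_17: α=2, u≡5; β=0, v≡6 (mod 17); (5|17)=-1, (6|17)=-1; sign (−1)^0·-1^0·-1^2 = +1.
(a,b)_13: α=1, u≡12; β=1, v≡7 (mod 13); (12|13)=+1, (7|13)=-1; sign (−1)^0·+1^1·-1^1 = -1.
(a,b)_11: α=3, u≡6; β=2, v≡4 (mod 11); (6|11)=-1, (4|11)=+1; sign (−1)^0·-1^2·+1^3 = +1.
(a,b)_31: α=-2, u≡4; β=0, v≡3 (mod 31); (4|31)=+1, (3|31)=-1; sign (−1)^0·+1^0·-1^-2 = +1.
(a,b)_3: α=-8, u≡2; β=-4, v≡1 (mod 3); (2|3)=-1, (1|3)=+1; sign (−1)^0·-1^-4·+1^-8 = +1.
(a,b)_2: α=0, β=-4; u≡5, v≡7 (mod 8); ε(u)ε(v)=0·1, αω(v)=0·0, βω(u)=-4·1; sum ≡ 0  ⇒  +1.
(a,b)_∞: sgn(-289003)=−, sgn(604279)=+, so +1.
|Ram(-289003, 604279)| = 2, even; anisotropic at {13, 23}.

[13, 23]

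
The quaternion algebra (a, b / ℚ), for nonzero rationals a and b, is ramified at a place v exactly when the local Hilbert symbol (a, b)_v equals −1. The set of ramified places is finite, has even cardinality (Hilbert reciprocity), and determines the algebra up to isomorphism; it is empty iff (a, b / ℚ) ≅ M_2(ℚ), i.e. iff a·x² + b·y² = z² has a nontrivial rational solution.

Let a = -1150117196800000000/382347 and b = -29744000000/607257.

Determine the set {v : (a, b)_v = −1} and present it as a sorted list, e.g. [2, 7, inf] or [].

[3, 13, 17, inf]

(a, b) ≡ (-39, -187) mod (ℚ^×)²; places V = {2, 3, 5, 7, 11, 13, 17, ∞}.
(a,b)_∞: sgn(-39)=−, sgn(-187)=−, so -1.
(a,b)_17: α=-2, u≡14; β=-1, v≡5 (mod 17); (14|17)=-1, (5|17)=-1; sign (−1)^0·-1^-1·-1^-2 = -1.
(a,b)_11: α=2, u≡4; β=1, v≡1 (mod 11); (4|11)=+1, (1|11)=+1; sign (−1)^0·+1^1·+1^2 = +1.
(a,b)_3: α=-3, u≡2; β=-6, v≡2 (mod 3); (2|3)=-1, (2|3)=-1; sign (−1)^0·-1^-6·-1^-3 = -1.
(a,b)_2: α=16, β=10; u≡1, v≡5 (mod 8); ε(u)ε(v)=0·0, αω(v)=16·1, βω(u)=10·0; sum ≡ 0  ⇒  +1.
(a,b)_13: α=5, u≡10; β=2, v≡6 (mod 13); (10|13)=+1, (6|13)=-1; sign (−1)^0·+1^2·-1^5 = -1.
(a,b)_7: α=-2, u≡6; β=-2, v≡2 (mod 7); (6|7)=-1, (2|7)=+1; sign (−1)^0·-1^-2·+1^-2 = +1.
(a,b)_5: α=8, u≡1; β=6, v≡2 (mod 5); (1|5)=+1, (2|5)=-1; sign (−1)^0·+1^6·-1^8 = +1.
(-39, -187 / ℚ) ramifies at {3, 13, 17, ∞}: a division algebra.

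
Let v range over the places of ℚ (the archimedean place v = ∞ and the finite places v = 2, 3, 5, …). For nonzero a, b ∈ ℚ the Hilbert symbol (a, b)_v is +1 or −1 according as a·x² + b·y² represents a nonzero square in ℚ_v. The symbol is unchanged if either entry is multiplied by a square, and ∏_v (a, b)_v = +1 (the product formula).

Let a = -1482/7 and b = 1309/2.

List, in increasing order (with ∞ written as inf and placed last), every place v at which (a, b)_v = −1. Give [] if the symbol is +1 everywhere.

Mod squares: a ≡ -10374, b ≡ 2618. Check v ∈ {∞, 2, 3, 7, 11, 13, 17, 19}.
v=2: v_2(a)=1, v_2(b)=-1; units ≡ 5, 5 (mod 8); ε·ε+αω+βω = 0·0+1·1+-1·1 ≡ 0  ⇒  (a,b)_2 = +1.
v=3: a=3^1·(≡1), b=3^0·(≡2) mod 3; (1|3)=+1, (2|3)=-1; (−1)^{1·0·1}·(+1)^0·(-1)^1 = -1.
v=13: a=13^1·(≡6), b=13^0·(≡11) mod 13; (6|13)=-1, (11|13)=-1; (−1)^{1·0·6}·(-1)^0·(-1)^1 = -1.
v=∞: -10374 < 0 and 2618 > 0  ⇒  (a,b)_∞ = +1.
v=7: a=7^-1·(≡2), b=7^1·(≡6) mod 7; (2|7)=+1, (6|7)=-1; (−1)^{-1·1·3}·(+1)^1·(-1)^-1 = +1.
v=11: a=11^0·(≡2), b=11^1·(≡10) mod 11; (2|11)=-1, (10|11)=-1; (−1)^{0·1·5}·(-1)^1·(-1)^0 = -1.
v=17: a=17^0·(≡2), b=17^1·(≡13) mod 17; (2|17)=+1, (13|17)=+1; (−1)^{0·1·8}·(+1)^1·(+1)^0 = +1.
v=19: a=19^1·(≡16), b=19^0·(≡18) mod 19; (16|19)=+1, (18|19)=-1; (−1)^{1·0·9}·(+1)^0·(-1)^1 = -1.
|Ram(-10374, 2618)| = 4, even; anisotropic at {3, 11, 13, 19}.

[3, 11, 13, 19]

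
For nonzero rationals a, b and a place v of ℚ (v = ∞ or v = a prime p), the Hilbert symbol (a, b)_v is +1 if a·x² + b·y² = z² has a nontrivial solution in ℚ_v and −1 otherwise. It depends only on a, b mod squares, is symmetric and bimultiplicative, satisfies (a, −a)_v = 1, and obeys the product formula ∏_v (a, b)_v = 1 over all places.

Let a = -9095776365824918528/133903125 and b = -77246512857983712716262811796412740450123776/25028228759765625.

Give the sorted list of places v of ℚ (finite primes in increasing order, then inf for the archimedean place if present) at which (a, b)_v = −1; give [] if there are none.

Mod squares: a ≡ -190148365, b ≡ -451. Check v ∈ {∞, 2, 3, 5, 7, 11, 13, 17, 23, 29, 31, 37, 41, 43, 53}.
v=3: a=3^-4·(≡2), b=3^-8·(≡2) mod 3; (2|3)=-1, (2|3)=-1; (−1)^{-4·-8·1}·(-1)^-8·(-1)^-4 = +1.
v=23: a=23^-2·(≡2), b=23^0·(≡2) mod 23; (2|23)=+1, (2|23)=+1; (−1)^{-2·0·11}·(+1)^0·(+1)^-2 = +1.
v=5: a=5^-5·(≡3), b=5^-18·(≡4) mod 5; (3|5)=-1, (4|5)=+1; (−1)^{-5·-18·2}·(-1)^-18·(+1)^-5 = +1.
v=2: v_2(a)=10, v_2(b)=18; units ≡ 3, 5 (mod 8); ε·ε+αω+βω = 1·0+10·1+18·1 ≡ 0  ⇒  (a,b)_2 = +1.
v=∞: -190148365 < 0 and -451 < 0  ⇒  (a,b)_∞ = -1.
v=17: a=17^2·(≡16), b=17^4·(≡1) mod 17; (16|17)=+1, (1|17)=+1; (−1)^{2·4·8}·(+1)^4·(+1)^2 = +1.
v=13: a=13^0·(≡12), b=13^2·(≡4) mod 13; (12|13)=+1, (4|13)=+1; (−1)^{0·2·6}·(+1)^2·(+1)^0 = +1.
v=31: a=31^2·(≡22), b=31^4·(≡19) mod 31; (22|31)=-1, (19|31)=+1; (−1)^{2·4·15}·(-1)^4·(+1)^2 = +1.
v=7: a=7^0·(≡3), b=7^2·(≡1) mod 7; (3|7)=-1, (1|7)=+1; (−1)^{0·2·3}·(-1)^2·(+1)^0 = +1.
v=53: a=53^1·(≡46), b=53^2·(≡34) mod 53; (46|53)=+1, (34|53)=-1; (−1)^{1·2·26}·(+1)^2·(-1)^1 = -1.
v=41: a=41^1·(≡5), b=41^3·(≡11) mod 41; (5|41)=+1, (11|41)=-1; (−1)^{1·3·20}·(+1)^3·(-1)^1 = -1.
v=29: a=29^2·(≡9), b=29^4·(≡1) mod 29; (9|29)=+1, (1|29)=+1; (−1)^{2·4·14}·(+1)^4·(+1)^2 = +1.
v=11: a=11^1·(≡8), b=11^3·(≡9) mod 11; (8|11)=-1, (9|11)=+1; (−1)^{1·3·5}·(-1)^3·(+1)^1 = +1.
v=43: a=43^1·(≡33), b=43^2·(≡42) mod 43; (33|43)=-1, (42|43)=-1; (−1)^{1·2·21}·(-1)^2·(-1)^1 = -1.
v=37: a=37^1·(≡10), b=37^2·(≡21) mod 37; (10|37)=+1, (21|37)=+1; (−1)^{1·2·18}·(+1)^2·(+1)^1 = +1.
(-190148365, -451 / ℚ) ramifies at {41, 43, 53, ∞}: a division algebra.

[41, 43, 53, inf]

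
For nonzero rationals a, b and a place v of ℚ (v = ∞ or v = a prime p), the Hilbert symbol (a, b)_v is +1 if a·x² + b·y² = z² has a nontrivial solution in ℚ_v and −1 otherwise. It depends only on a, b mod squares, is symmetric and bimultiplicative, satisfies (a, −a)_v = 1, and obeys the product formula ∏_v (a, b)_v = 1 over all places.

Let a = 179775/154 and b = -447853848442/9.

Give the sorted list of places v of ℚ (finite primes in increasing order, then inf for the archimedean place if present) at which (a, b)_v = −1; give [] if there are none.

Mod squares: a ≡ 123046, b ≡ -4137562. Check v ∈ {∞, 2, 3, 5, 7, 11, 13, 17, 23, 37, 47}.
v=23: a=23^0·(≡22), b=23^1·(≡4) mod 23; (22|23)=-1, (4|23)=+1; (−1)^{0·1·11}·(-1)^1·(+1)^0 = -1.
v=7: a=7^-1·(≡1), b=7^2·(≡3) mod 7; (1|7)=+1, (3|7)=-1; (−1)^{-1·2·3}·(+1)^2·(-1)^-1 = -1.
v=3: a=3^2·(≡1), b=3^-2·(≡2) mod 3; (1|3)=+1, (2|3)=-1; (−1)^{2·-2·1}·(+1)^-2·(-1)^2 = +1.
v=5: a=5^2·(≡4), b=5^0·(≡2) mod 5; (4|5)=+1, (2|5)=-1; (−1)^{2·0·2}·(+1)^0·(-1)^2 = +1.
v=17: a=17^1·(≡1), b=17^1·(≡12) mod 17; (1|17)=+1, (12|17)=-1; (−1)^{1·1·8}·(+1)^1·(-1)^1 = -1.
v=13: a=13^0·(≡1), b=13^1·(≡6) mod 13; (1|13)=+1, (6|13)=-1; (−1)^{0·1·6}·(+1)^1·(-1)^0 = +1.
v=∞: 123046 > 0 and -4137562 < 0  ⇒  (a,b)_∞ = +1.
v=11: a=11^-1·(≡8), b=11^1·(≡4) mod 11; (8|11)=-1, (4|11)=+1; (−1)^{-1·1·5}·(-1)^1·(+1)^-1 = +1.
v=2: v_2(a)=-1, v_2(b)=1; units ≡ 3, 3 (mod 8); ε·ε+αω+βω = 1·1+-1·1+1·1 ≡ 1  ⇒  (a,b)_2 = -1.
v=37: a=37^0·(≡11), b=37^1·(≡28) mod 37; (11|37)=+1, (28|37)=+1; (−1)^{0·1·18}·(+1)^1·(+1)^0 = +1.
v=47: a=47^1·(≡5), b=47^2·(≡8) mod 47; (5|47)=-1, (8|47)=+1; (−1)^{1·2·23}·(-1)^2·(+1)^1 = +1.
|Ram(123046, -4137562)| = 4, even; anisotropic at {2, 7, 17, 23}.

[2, 7, 17, 23]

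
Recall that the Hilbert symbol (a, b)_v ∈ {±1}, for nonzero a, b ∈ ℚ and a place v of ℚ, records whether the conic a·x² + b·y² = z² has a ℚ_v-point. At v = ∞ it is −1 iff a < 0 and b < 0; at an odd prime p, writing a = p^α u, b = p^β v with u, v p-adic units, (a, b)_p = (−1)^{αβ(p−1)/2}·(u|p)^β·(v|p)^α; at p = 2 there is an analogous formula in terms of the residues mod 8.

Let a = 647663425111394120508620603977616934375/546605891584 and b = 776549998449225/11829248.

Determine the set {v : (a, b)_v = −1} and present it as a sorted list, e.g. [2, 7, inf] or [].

Mod squares: a ≡ 189255, b ≡ 6888882. Check v ∈ {∞, 2, 3, 5, 7, 11, 13, 19, 29, 31, 37}.
v=19: a=19^-4·(≡15), b=19^-2·(≡13) mod 19; (15|19)=-1, (13|19)=-1; (−1)^{-4·-2·9}·(-1)^-2·(-1)^-4 = +1.
v=5: a=5^5·(≡1), b=5^2·(≡3) mod 5; (1|5)=+1, (3|5)=-1; (−1)^{5·2·2}·(+1)^2·(-1)^5 = -1.
v=2: v_2(a)=-22, v_2(b)=-15; units ≡ 7, 1 (mod 8); ε·ε+αω+βω = 1·0+-22·0+-15·0 ≡ 0  ⇒  (a,b)_2 = +1.
v=∞: 189255 > 0 and 6888882 > 0  ⇒  (a,b)_∞ = +1.
v=3: a=3^15·(≡1), b=3^3·(≡1) mod 3; (1|3)=+1, (1|3)=+1; (−1)^{15·3·1}·(+1)^3·(+1)^15 = -1.
v=29: a=29^2·(≡20), b=29^0·(≡15) mod 29; (20|29)=+1, (15|29)=-1; (−1)^{2·0·14}·(+1)^0·(-1)^2 = +1.
v=7: a=7^0·(≡6), b=7^3·(≡6) mod 7; (6|7)=-1, (6|7)=-1; (−1)^{0·3·3}·(-1)^3·(-1)^0 = -1.
v=13: a=13^6·(≡4), b=13^3·(≡8) mod 13; (4|13)=+1, (8|13)=-1; (−1)^{6·3·6}·(+1)^3·(-1)^6 = +1.
v=11: a=11^9·(≡1), b=11^3·(≡8) mod 11; (1|11)=+1, (8|11)=-1; (−1)^{9·3·5}·(+1)^3·(-1)^9 = +1.
v=37: a=37^3·(≡12), b=37^1·(≡23) mod 37; (12|37)=+1, (23|37)=-1; (−1)^{3·1·18}·(+1)^1·(-1)^3 = -1.
v=31: a=31^3·(≡23), b=31^1·(≡16) mod 31; (23|31)=-1, (16|31)=+1; (−1)^{3·1·15}·(-1)^1·(+1)^3 = +1.
|Ram(189255, 6888882)| = 4, even; anisotropic at {3, 5, 7, 37}.

[3, 5, 7, 37]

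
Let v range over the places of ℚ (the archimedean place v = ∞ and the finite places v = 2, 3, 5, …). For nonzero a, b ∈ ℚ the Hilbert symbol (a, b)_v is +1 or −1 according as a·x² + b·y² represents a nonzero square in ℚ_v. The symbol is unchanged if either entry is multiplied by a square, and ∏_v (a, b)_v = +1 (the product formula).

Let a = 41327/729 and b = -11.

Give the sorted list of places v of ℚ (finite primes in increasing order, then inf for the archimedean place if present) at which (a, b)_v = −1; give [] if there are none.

[11, 13]

Mod squares: a ≡ 143, b ≡ -11. Check v ∈ {∞, 2, 3, 11, 13, 17}.
v=3: a=3^-6·(≡2), b=3^0·(≡1) mod 3; (2|3)=-1, (1|3)=+1; (−1)^{-6·0·1}·(-1)^0·(+1)^-6 = +1.
v=11: a=11^1·(≡2), b=11^1·(≡10) mod 11; (2|11)=-1, (10|11)=-1; (−1)^{1·1·5}·(-1)^1·(-1)^1 = -1.
v=2: v_2(a)=0, v_2(b)=0; units ≡ 7, 5 (mod 8); ε·ε+αω+βω = 1·0+0·1+0·0 ≡ 0  ⇒  (a,b)_2 = +1.
v=∞: 143 > 0 and -11 < 0  ⇒  (a,b)_∞ = +1.
v=13: a=13^1·(≡7), b=13^0·(≡2) mod 13; (7|13)=-1, (2|13)=-1; (−1)^{1·0·6}·(-1)^0·(-1)^1 = -1.
v=17: a=17^2·(≡5), b=17^0·(≡6) mod 17; (5|17)=-1, (6|17)=-1; (−1)^{2·0·8}·(-1)^0·(-1)^2 = +1.
(143, -11 / ℚ) ramifies at {11, 13}: a division algebra.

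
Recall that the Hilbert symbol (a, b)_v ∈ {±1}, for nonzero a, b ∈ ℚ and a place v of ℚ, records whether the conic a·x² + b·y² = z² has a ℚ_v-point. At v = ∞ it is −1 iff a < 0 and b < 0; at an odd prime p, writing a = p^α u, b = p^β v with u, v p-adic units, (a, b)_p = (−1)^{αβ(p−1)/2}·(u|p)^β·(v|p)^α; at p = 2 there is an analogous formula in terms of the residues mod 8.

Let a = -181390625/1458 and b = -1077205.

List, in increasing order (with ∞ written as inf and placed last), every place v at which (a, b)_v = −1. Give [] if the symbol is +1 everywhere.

(a, b) ≡ (-23218, -1077205) mod (ℚ^×)²; places V = {2, 3, 5, 13, 17, 19, 23, 29, 47, ∞}.
(a,b)_5: α=6, u≡2; β=1, v≡4 (mod 5); (2|5)=-1, (4|5)=+1; sign (−1)^0·-1^1·+1^6 = -1.
(a,b)_23: α=0, u≡13; β=1, v≡16 (mod 23); (13|23)=+1, (16|23)=+1; sign (−1)^0·+1^1·+1^0 = +1.
(a,b)_47: α=1, u≡30; β=0, v≡35 (mod 47); (30|47)=-1, (35|47)=-1; sign (−1)^0·-1^0·-1^1 = -1.
(a,b)_2: α=-1, β=0; u≡7, v≡3 (mod 8); ε(u)ε(v)=1·1, αω(v)=-1·1, βω(u)=0·0; sum ≡ 0  ⇒  +1.
(a,b)_∞: sgn(-23218)=−, sgn(-1077205)=−, so -1.
(a,b)_29: α=0, u≡14; β=1, v≡4 (mod 29); (14|29)=-1, (4|29)=+1; sign (−1)^0·-1^1·+1^0 = -1.
(a,b)_19: α=1, u≡8; β=1, v≡1 (mod 19); (8|19)=-1, (1|19)=+1; sign (−1)^1·-1^1·+1^1 = +1.
(a,b)_3: α=-6, u≡2; β=0, v≡2 (mod 3); (2|3)=-1, (2|3)=-1; sign (−1)^0·-1^0·-1^-6 = +1.
(a,b)_13: α=1, u≡11; β=0, v≡1 (mod 13); (11|13)=-1, (1|13)=+1; sign (−1)^0·-1^0·+1^1 = +1.
(a,b)_17: α=0, u≡16; β=1, v≡11 (mod 17); (16|17)=+1, (11|17)=-1; sign (−1)^0·+1^1·-1^0 = +1.
(-23218, -1077205 / ℚ) ramifies at {5, 29, 47, ∞}: a division algebra.

[5, 29, 47, inf]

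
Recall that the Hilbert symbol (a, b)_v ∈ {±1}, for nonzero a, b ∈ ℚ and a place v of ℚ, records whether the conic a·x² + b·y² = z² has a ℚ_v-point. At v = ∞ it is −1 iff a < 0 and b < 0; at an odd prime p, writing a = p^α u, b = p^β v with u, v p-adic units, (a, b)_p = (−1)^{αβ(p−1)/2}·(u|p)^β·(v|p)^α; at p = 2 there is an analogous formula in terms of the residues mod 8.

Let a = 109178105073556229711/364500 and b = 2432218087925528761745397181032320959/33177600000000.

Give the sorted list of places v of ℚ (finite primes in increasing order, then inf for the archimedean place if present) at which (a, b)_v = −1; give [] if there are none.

Mod squares: a ≡ 13195, b ≡ 592999. Check v ∈ {∞, 2, 3, 5, 7, 11, 13, 29, 31, 37, 47}.
v=29: a=29^1·(≡1), b=29^2·(≡13) mod 29; (1|29)=+1, (13|29)=+1; (−1)^{1·2·14}·(+1)^2·(+1)^1 = +1.
v=13: a=13^1·(≡9), b=13^2·(≡4) mod 13; (9|13)=+1, (4|13)=+1; (−1)^{1·2·6}·(+1)^2·(+1)^1 = +1.
v=47: a=47^2·(≡39), b=47^3·(≡7) mod 47; (39|47)=-1, (7|47)=+1; (−1)^{2·3·23}·(-1)^3·(+1)^2 = -1.
v=37: a=37^2·(≡13), b=37^3·(≡29) mod 37; (13|37)=-1, (29|37)=-1; (−1)^{2·3·18}·(-1)^3·(-1)^2 = -1.
v=∞: 13195 > 0 and 592999 > 0  ⇒  (a,b)_∞ = +1.
v=2: v_2(a)=-2, v_2(b)=-20; units ≡ 3, 7 (mod 8); ε·ε+αω+βω = 1·1+-2·0+-20·1 ≡ 1  ⇒  (a,b)_2 = -1.
v=5: a=5^-3·(≡1), b=5^-8·(≡4) mod 5; (1|5)=+1, (4|5)=+1; (−1)^{-3·-8·2}·(+1)^-8·(+1)^-3 = +1.
v=3: a=3^-6·(≡1), b=3^-4·(≡1) mod 3; (1|3)=+1, (1|3)=+1; (−1)^{-6·-4·1}·(+1)^-4·(+1)^-6 = +1.
v=31: a=31^2·(≡1), b=31^3·(≡18) mod 31; (1|31)=+1, (18|31)=+1; (−1)^{2·3·15}·(+1)^3·(+1)^2 = +1.
v=11: a=11^2·(≡7), b=11^5·(≡3) mod 11; (7|11)=-1, (3|11)=+1; (−1)^{2·5·5}·(-1)^5·(+1)^2 = -1.
v=7: a=7^7·(≡2), b=7^14·(≡2) mod 7; (2|7)=+1, (2|7)=+1; (−1)^{7·14·3}·(+1)^14·(+1)^7 = +1.
|Ram(13195, 592999)| = 4, even; anisotropic at {2, 11, 37, 47}.

[2, 11, 37, 47]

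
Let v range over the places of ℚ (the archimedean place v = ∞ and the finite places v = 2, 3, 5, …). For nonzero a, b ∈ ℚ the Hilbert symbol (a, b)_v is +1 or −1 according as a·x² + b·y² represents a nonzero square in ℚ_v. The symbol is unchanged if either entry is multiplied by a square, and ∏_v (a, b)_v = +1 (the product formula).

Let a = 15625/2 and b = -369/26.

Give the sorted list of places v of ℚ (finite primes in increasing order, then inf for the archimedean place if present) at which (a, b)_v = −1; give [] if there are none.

Mod squares: a ≡ 2, b ≡ -1066. Check v ∈ {∞, 2, 3, 5, 13, 41}.
v=13: a=13^0·(≡6), b=13^-1·(≡4) mod 13; (6|13)=-1, (4|13)=+1; (−1)^{0·-1·6}·(-1)^-1·(+1)^0 = -1.
v=2: v_2(a)=-1, v_2(b)=-1; units ≡ 1, 3 (mod 8); ε·ε+αω+βω = 0·1+-1·1+-1·0 ≡ 1  ⇒  (a,b)_2 = -1.
v=∞: 2 > 0 and -1066 < 0  ⇒  (a,b)_∞ = +1.
v=5: a=5^6·(≡3), b=5^0·(≡1) mod 5; (3|5)=-1, (1|5)=+1; (−1)^{6·0·2}·(-1)^0·(+1)^6 = +1.
v=3: a=3^0·(≡2), b=3^2·(≡2) mod 3; (2|3)=-1, (2|3)=-1; (−1)^{0·2·1}·(-1)^2·(-1)^0 = +1.
v=41: a=41^0·(≡2), b=41^1·(≡17) mod 41; (2|41)=+1, (17|41)=-1; (−1)^{0·1·20}·(+1)^1·(-1)^0 = +1.
|Ram(2, -1066)| = 2, even; anisotropic at {2, 13}.

[2, 13]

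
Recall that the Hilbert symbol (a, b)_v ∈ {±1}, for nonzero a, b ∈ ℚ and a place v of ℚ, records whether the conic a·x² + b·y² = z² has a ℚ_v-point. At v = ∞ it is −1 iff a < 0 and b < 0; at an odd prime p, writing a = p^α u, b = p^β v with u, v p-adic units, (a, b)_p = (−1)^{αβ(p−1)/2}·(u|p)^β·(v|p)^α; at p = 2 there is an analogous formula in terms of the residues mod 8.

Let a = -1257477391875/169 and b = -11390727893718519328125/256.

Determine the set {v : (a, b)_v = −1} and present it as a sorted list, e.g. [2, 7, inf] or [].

(a, b) ≡ (-3, -53157) mod (ℚ^×)²; places V = {2, 3, 5, 11, 13, 19, 29, 47, ∞}.
(a,b)_19: α=2, u≡1; β=2, v≡9 (mod 19); (1|19)=+1, (9|19)=+1; sign (−1)^0·+1^2·+1^2 = +1.
(a,b)_47: α=2, u≡5; β=3, v≡40 (mod 47); (5|47)=-1, (40|47)=-1; sign (−1)^0·-1^3·-1^2 = -1.
(a,b)_29: α=2, u≡15; β=3, v≡13 (mod 29); (15|29)=-1, (13|29)=+1; sign (−1)^0·-1^3·+1^2 = -1.
(a,b)_3: α=1, u≡2; β=1, v≡2 (mod 3); (2|3)=-1, (2|3)=-1; sign (−1)^1·-1^1·-1^1 = -1.
(a,b)_∞: sgn(-3)=−, sgn(-53157)=−, so -1.
(a,b)_5: α=4, u≡2; β=6, v≡3 (mod 5); (2|5)=-1, (3|5)=-1; sign (−1)^0·-1^6·-1^4 = +1.
(a,b)_13: α=-2, u≡10; β=3, v≡6 (mod 13); (10|13)=+1, (6|13)=-1; sign (−1)^0·+1^3·-1^-2 = +1.
(a,b)_11: α=0, u≡8; β=2, v≡8 (mod 11); (8|11)=-1, (8|11)=-1; sign (−1)^0·-1^2·-1^0 = +1.
(a,b)_2: α=0, β=-8; u≡5, v≡3 (mod 8); ε(u)ε(v)=0·1, αω(v)=0·1, βω(u)=-8·1; sum ≡ 0  ⇒  +1.
(-3, -53157 / ℚ) ramifies at {3, 29, 47, ∞}: a division algebra.

[3, 29, 47, inf]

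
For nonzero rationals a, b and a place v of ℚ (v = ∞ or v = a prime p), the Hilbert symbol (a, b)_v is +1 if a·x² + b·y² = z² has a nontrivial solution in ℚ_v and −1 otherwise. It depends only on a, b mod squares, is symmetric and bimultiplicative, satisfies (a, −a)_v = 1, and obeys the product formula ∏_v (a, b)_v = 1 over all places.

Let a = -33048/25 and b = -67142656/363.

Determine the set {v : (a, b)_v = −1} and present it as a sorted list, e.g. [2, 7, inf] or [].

Mod squares: a ≡ -102, b ≡ -196707. Check v ∈ {∞, 2, 3, 5, 7, 11, 17, 19, 29}.
v=17: a=17^1·(≡12), b=17^1·(≡7) mod 17; (12|17)=-1, (7|17)=-1; (−1)^{1·1·8}·(-1)^1·(-1)^1 = +1.
v=7: a=7^0·(≡5), b=7^1·(≡2) mod 7; (5|7)=-1, (2|7)=+1; (−1)^{0·1·3}·(-1)^1·(+1)^0 = -1.
v=19: a=19^0·(≡2), b=19^1·(≡12) mod 19; (2|19)=-1, (12|19)=-1; (−1)^{0·1·9}·(-1)^1·(-1)^0 = -1.
v=∞: -102 < 0 and -196707 < 0  ⇒  (a,b)_∞ = -1.
v=29: a=29^0·(≡26), b=29^1·(≡18) mod 29; (26|29)=-1, (18|29)=-1; (−1)^{0·1·14}·(-1)^1·(-1)^0 = -1.
v=2: v_2(a)=3, v_2(b)=10; units ≡ 5, 5 (mod 8); ε·ε+αω+βω = 0·0+3·1+10·1 ≡ 1  ⇒  (a,b)_2 = -1.
v=5: a=5^-2·(≡2), b=5^0·(≡3) mod 5; (2|5)=-1, (3|5)=-1; (−1)^{-2·0·2}·(-1)^0·(-1)^-2 = +1.
v=3: a=3^5·(≡2), b=3^-1·(≡2) mod 3; (2|3)=-1, (2|3)=-1; (−1)^{5·-1·1}·(-1)^-1·(-1)^5 = -1.
v=11: a=11^0·(≡6), b=11^-2·(≡8) mod 11; (6|11)=-1, (8|11)=-1; (−1)^{0·-2·5}·(-1)^-2·(-1)^0 = +1.
(-102, -196707 / ℚ) ramifies at {2, 3, 7, 19, 29, ∞}: a division algebra.

[2, 3, 7, 19, 29, inf]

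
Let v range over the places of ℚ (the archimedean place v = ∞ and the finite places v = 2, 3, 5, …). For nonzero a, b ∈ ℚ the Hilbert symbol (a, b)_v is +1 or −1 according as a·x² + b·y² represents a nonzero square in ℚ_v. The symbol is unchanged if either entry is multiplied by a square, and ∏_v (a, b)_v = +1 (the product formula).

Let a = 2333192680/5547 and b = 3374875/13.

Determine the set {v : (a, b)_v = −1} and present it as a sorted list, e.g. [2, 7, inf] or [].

[2, 7, 13, 29]

(a, b) ≡ (1820910, 35815) mod (ℚ^×)²; places V = {2, 3, 5, 7, 13, 19, 23, 29, 31, 43, ∞}.
(a,b)_23: α=1, u≡1; β=0, v≡3 (mod 23); (1|23)=+1, (3|23)=+1; sign (−1)^0·+1^0·+1^1 = +1.
(a,b)_3: α=-1, u≡1; β=0, v≡1 (mod 3); (1|3)=+1, (1|3)=+1; sign (−1)^0·+1^0·+1^-1 = +1.
(a,b)_5: α=1, u≡3; β=3, v≡3 (mod 5); (3|5)=-1, (3|5)=-1; sign (−1)^0·-1^3·-1^1 = +1.
(a,b)_31: α=2, u≡20; β=0, v≡7 (mod 31); (20|31)=+1, (7|31)=+1; sign (−1)^0·+1^0·+1^2 = +1.
(a,b)_29: α=1, u≡13; β=1, v≡11 (mod 29); (13|29)=+1, (11|29)=-1; sign (−1)^0·+1^1·-1^1 = -1.
(a,b)_13: α=1, u≡7; β=-1, v≡10 (mod 13); (7|13)=-1, (10|13)=+1; sign (−1)^0·-1^-1·+1^1 = -1.
(a,b)_∞: sgn(1820910)=+, sgn(35815)=+, so +1.
(a,b)_2: α=3, β=0; u≡7, v≡7 (mod 8); ε(u)ε(v)=1·1, αω(v)=3·0, βω(u)=0·0; sum ≡ 1  ⇒  -1.
(a,b)_19: α=0, u≡5; β=1, v≡1 (mod 19); (5|19)=+1, (1|19)=+1; sign (−1)^0·+1^1·+1^0 = +1.
(a,b)_43: α=-2, u≡27; β=0, v≡28 (mod 43); (27|43)=-1, (28|43)=-1; sign (−1)^0·-1^0·-1^-2 = +1.
(a,b)_7: α=1, u≡5; β=2, v≡5 (mod 7); (5|7)=-1, (5|7)=-1; sign (−1)^0·-1^2·-1^1 = -1.
(1820910, 35815 / ℚ) ramifies at {2, 7, 13, 29}: a division algebra.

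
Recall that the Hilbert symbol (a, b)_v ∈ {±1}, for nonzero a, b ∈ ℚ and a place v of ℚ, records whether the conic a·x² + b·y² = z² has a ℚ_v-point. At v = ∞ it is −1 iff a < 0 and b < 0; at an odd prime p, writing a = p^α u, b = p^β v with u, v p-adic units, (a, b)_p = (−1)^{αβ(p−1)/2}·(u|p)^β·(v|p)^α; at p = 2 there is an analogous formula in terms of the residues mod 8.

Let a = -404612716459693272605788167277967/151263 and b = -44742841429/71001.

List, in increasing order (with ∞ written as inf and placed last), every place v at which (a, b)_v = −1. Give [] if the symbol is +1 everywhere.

[2, 7, 11, 13, 19, 23, 29, inf]

Mod squares: a ≡ -12133121, b ≡ -975821. Check v ∈ {∞, 2, 3, 7, 11, 13, 17, 19, 23, 29, 31}.
v=23: a=23^3·(≡12), b=23^-1·(≡6) mod 23; (12|23)=+1, (6|23)=+1; (−1)^{3·-1·11}·(+1)^-1·(+1)^3 = -1.
v=13: a=13^1·(≡11), b=13^2·(≡11) mod 13; (11|13)=-1, (11|13)=-1; (−1)^{1·2·6}·(-1)^2·(-1)^1 = -1.
v=19: a=19^10·(≡2), b=19^3·(≡9) mod 19; (2|19)=-1, (9|19)=+1; (−1)^{10·3·9}·(-1)^3·(+1)^10 = -1.
v=7: a=7^-5·(≡2), b=7^-3·(≡2) mod 7; (2|7)=+1, (2|7)=+1; (−1)^{-5·-3·3}·(+1)^-3·(+1)^-5 = -1.
v=∞: -12133121 < 0 and -975821 < 0  ⇒  (a,b)_∞ = -1.
v=2: v_2(a)=0, v_2(b)=0; units ≡ 7, 3 (mod 8); ε·ε+αω+βω = 1·1+0·1+0·0 ≡ 1  ⇒  (a,b)_2 = -1.
v=17: a=17^1·(≡16), b=17^0·(≡8) mod 17; (16|17)=+1, (8|17)=+1; (−1)^{1·0·8}·(+1)^0·(+1)^1 = +1.
v=31: a=31^1·(≡30), b=31^0·(≡10) mod 31; (30|31)=-1, (10|31)=+1; (−1)^{1·0·15}·(-1)^0·(+1)^1 = +1.
v=3: a=3^-2·(≡1), b=3^-2·(≡1) mod 3; (1|3)=+1, (1|3)=+1; (−1)^{-2·-2·1}·(+1)^-2·(+1)^-2 = +1.
v=11: a=11^3·(≡4), b=11^3·(≡9) mod 11; (4|11)=+1, (9|11)=+1; (−1)^{3·3·5}·(+1)^3·(+1)^3 = -1.
v=29: a=29^6·(≡14), b=29^1·(≡4) mod 29; (14|29)=-1, (4|29)=+1; (−1)^{6·1·14}·(-1)^1·(+1)^6 = -1.
Ram(-12133121, -975821) = {2, 7, 11, 13, 19, 23, 29, ∞}; no ℚ_2-point on the conic.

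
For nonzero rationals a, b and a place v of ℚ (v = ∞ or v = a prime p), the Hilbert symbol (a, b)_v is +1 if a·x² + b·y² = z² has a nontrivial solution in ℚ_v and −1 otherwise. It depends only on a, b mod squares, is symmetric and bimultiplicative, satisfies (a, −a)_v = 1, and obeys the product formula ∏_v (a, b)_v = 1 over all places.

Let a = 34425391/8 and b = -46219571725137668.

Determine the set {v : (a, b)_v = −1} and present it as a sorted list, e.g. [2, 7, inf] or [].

[2, 11, 13, 17]

(a, b) ≡ (4862, -55913) mod (ℚ^×)²; places V = {2, 7, 11, 13, 17, 23, ∞}.
(a,b)_13: α=1, u≡9; β=3, v≡8 (mod 13); (9|13)=+1, (8|13)=-1; sign (−1)^0·+1^3·-1^1 = -1.
(a,b)_17: α=3, u≡11; β=5, v≡9 (mod 17); (11|17)=-1, (9|17)=+1; sign (−1)^0·-1^5·+1^3 = -1.
(a,b)_11: α=1, u≡6; β=5, v≡10 (mod 11); (6|11)=-1, (10|11)=-1; sign (−1)^1·-1^5·-1^1 = -1.
(a,b)_7: α=2, u≡4; β=0, v≡3 (mod 7); (4|7)=+1, (3|7)=-1; sign (−1)^0·+1^0·-1^2 = +1.
(a,b)_2: α=-3, β=2; u≡7, v≡7 (mod 8); ε(u)ε(v)=1·1, αω(v)=-3·0, βω(u)=2·0; sum ≡ 1  ⇒  -1.
(a,b)_23: α=0, u≡9; β=1, v≡20 (mod 23); (9|23)=+1, (20|23)=-1; sign (−1)^0·+1^1·-1^0 = +1.
(a,b)_∞: sgn(4862)=+, sgn(-55913)=−, so +1.
(4862, -55913 / ℚ) ramifies at {2, 11, 13, 17}: a division algebra.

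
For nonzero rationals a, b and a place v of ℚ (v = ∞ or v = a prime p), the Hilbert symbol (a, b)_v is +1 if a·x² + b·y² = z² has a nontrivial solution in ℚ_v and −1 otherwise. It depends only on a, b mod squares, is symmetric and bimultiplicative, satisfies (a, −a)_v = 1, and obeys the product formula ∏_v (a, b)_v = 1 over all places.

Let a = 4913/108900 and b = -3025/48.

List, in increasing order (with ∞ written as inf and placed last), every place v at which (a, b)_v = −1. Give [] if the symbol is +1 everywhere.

[3, 17]

Mod squares: a ≡ 17, b ≡ -3. Check v ∈ {∞, 2, 3, 5, 11, 17}.
v=2: v_2(a)=-2, v_2(b)=-4; units ≡ 1, 5 (mod 8); ε·ε+αω+βω = 0·0+-2·1+-4·0 ≡ 0  ⇒  (a,b)_2 = +1.
v=11: a=11^-2·(≡2), b=11^2·(≡2) mod 11; (2|11)=-1, (2|11)=-1; (−1)^{-2·2·5}·(-1)^2·(-1)^-2 = +1.
v=5: a=5^-2·(≡3), b=5^2·(≡3) mod 5; (3|5)=-1, (3|5)=-1; (−1)^{-2·2·2}·(-1)^2·(-1)^-2 = +1.
v=3: a=3^-2·(≡2), b=3^-1·(≡2) mod 3; (2|3)=-1, (2|3)=-1; (−1)^{-2·-1·1}·(-1)^-1·(-1)^-2 = -1.
v=∞: 17 > 0 and -3 < 0  ⇒  (a,b)_∞ = +1.
v=17: a=17^3·(≡8), b=17^0·(≡11) mod 17; (8|17)=+1, (11|17)=-1; (−1)^{3·0·8}·(+1)^0·(-1)^3 = -1.
Ram(17, -3) = {3, 17}; no ℚ_3-point on the conic.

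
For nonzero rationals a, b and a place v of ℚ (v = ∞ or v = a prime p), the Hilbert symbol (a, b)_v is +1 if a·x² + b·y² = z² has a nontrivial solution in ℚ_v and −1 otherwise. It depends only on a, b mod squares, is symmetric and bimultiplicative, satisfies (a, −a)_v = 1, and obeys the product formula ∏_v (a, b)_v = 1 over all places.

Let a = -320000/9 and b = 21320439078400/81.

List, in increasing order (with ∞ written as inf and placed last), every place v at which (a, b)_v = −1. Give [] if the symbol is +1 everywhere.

[2, 37]

Mod squares: a ≡ -2, b ≡ 814. Check v ∈ {∞, 2, 3, 5, 7, 11, 17, 37}.
v=2: v_2(a)=9, v_2(b)=9; units ≡ 7, 7 (mod 8); ε·ε+αω+βω = 1·1+9·0+9·0 ≡ 1  ⇒  (a,b)_2 = -1.
v=37: a=37^0·(≡22), b=37^1·(≡2) mod 37; (22|37)=-1, (2|37)=-1; (−1)^{0·1·18}·(-1)^1·(-1)^0 = -1.
v=7: a=7^0·(≡6), b=7^2·(≡4) mod 7; (6|7)=-1, (4|7)=+1; (−1)^{0·2·3}·(-1)^2·(+1)^0 = +1.
v=11: a=11^0·(≡5), b=11^1·(≡7) mod 11; (5|11)=+1, (7|11)=-1; (−1)^{0·1·5}·(+1)^1·(-1)^0 = +1.
v=3: a=3^-2·(≡1), b=3^-4·(≡1) mod 3; (1|3)=+1, (1|3)=+1; (−1)^{-2·-4·1}·(+1)^-4·(+1)^-2 = +1.
v=∞: -2 < 0 and 814 > 0  ⇒  (a,b)_∞ = +1.
v=5: a=5^4·(≡2), b=5^2·(≡1) mod 5; (2|5)=-1, (1|5)=+1; (−1)^{4·2·2}·(-1)^2·(+1)^4 = +1.
v=17: a=17^0·(≡16), b=17^4·(≡9) mod 17; (16|17)=+1, (9|17)=+1; (−1)^{0·4·8}·(+1)^4·(+1)^0 = +1.
(-2, 814 / ℚ) ramifies at {2, 37}: a division algebra.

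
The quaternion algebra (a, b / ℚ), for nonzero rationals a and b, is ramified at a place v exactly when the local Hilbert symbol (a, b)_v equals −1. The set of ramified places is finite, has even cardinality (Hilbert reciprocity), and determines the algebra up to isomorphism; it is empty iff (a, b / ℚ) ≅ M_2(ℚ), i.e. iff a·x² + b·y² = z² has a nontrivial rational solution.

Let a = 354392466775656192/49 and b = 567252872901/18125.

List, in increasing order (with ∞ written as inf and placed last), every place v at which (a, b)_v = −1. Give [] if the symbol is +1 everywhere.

[3, 23]

(a, b) ≡ (23, 12441) mod (ℚ^×)²; places V = {2, 3, 5, 7, 11, 13, 17, 23, 29, 31, ∞}.
(a,b)_29: α=0, u≡4; β=-1, v≡22 (mod 29); (4|29)=+1, (22|29)=+1; sign (−1)^0·+1^-1·+1^0 = +1.
(a,b)_7: α=-2, u≡2; β=0, v≡4 (mod 7); (2|7)=+1, (4|7)=+1; sign (−1)^0·+1^0·+1^-2 = +1.
(a,b)_31: α=4, u≡26; β=2, v≡28 (mod 31); (26|31)=-1, (28|31)=+1; sign (−1)^0·-1^2·+1^4 = +1.
(a,b)_17: α=0, u≡14; β=2, v≡12 (mod 17); (14|17)=-1, (12|17)=-1; sign (−1)^0·-1^2·-1^0 = +1.
(a,b)_23: α=3, u≡3; β=2, v≡11 (mod 23); (3|23)=+1, (11|23)=-1; sign (−1)^0·+1^2·-1^3 = -1.
(a,b)_∞: sgn(23)=+, sgn(12441)=+, so +1.
(a,b)_3: α=6, u≡2; β=3, v≡1 (mod 3); (2|3)=-1, (1|3)=+1; sign (−1)^0·-1^3·+1^6 = -1.
(a,b)_2: α=8, β=0; u≡7, v≡1 (mod 8); ε(u)ε(v)=1·0, αω(v)=8·0, βω(u)=0·0; sum ≡ 0  ⇒  +1.
(a,b)_11: α=0, u≡3; β=1, v≡4 (mod 11); (3|11)=+1, (4|11)=+1; sign (−1)^0·+1^1·+1^0 = +1.
(a,b)_13: α=2, u≡3; β=1, v≡5 (mod 13); (3|13)=+1, (5|13)=-1; sign (−1)^0·+1^1·-1^2 = +1.
(a,b)_5: α=0, u≡3; β=-4, v≡4 (mod 5); (3|5)=-1, (4|5)=+1; sign (−1)^0·-1^-4·+1^0 = +1.
(23, 12441 / ℚ) ramifies at {3, 23}: a division algebra.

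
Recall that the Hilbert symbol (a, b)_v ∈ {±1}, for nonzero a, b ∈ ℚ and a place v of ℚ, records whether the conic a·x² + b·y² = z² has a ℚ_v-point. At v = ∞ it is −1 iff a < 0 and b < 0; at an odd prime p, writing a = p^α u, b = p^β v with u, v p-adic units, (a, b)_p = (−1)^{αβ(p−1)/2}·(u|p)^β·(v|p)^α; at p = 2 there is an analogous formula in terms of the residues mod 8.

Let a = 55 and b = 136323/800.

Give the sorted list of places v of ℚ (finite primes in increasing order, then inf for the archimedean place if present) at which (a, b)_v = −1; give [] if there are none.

[2, 11]

(a, b) ≡ (55, 374) mod (ℚ^×)²; places V = {2, 3, 5, 11, 17, ∞}.
(a,b)_5: α=1, u≡1; β=-2, v≡4 (mod 5); (1|5)=+1, (4|5)=+1; sign (−1)^0·+1^-2·+1^1 = +1.
(a,b)_2: α=0, β=-5; u≡7, v≡3 (mod 8); ε(u)ε(v)=1·1, αω(v)=0·1, βω(u)=-5·0; sum ≡ 1  ⇒  -1.
(a,b)_3: α=0, u≡1; β=6, v≡2 (mod 3); (1|3)=+1, (2|3)=-1; sign (−1)^0·+1^6·-1^0 = +1.
(a,b)_11: α=1, u≡5; β=1, v≡5 (mod 11); (5|11)=+1, (5|11)=+1; sign (−1)^1·+1^1·+1^1 = -1.
(a,b)_∞: sgn(55)=+, sgn(374)=+, so +1.
(a,b)_17: α=0, u≡4; β=1, v≡12 (mod 17); (4|17)=+1, (12|17)=-1; sign (−1)^0·+1^1·-1^0 = +1.
|Ram(55, 374)| = 2, even; anisotropic at {2, 11}.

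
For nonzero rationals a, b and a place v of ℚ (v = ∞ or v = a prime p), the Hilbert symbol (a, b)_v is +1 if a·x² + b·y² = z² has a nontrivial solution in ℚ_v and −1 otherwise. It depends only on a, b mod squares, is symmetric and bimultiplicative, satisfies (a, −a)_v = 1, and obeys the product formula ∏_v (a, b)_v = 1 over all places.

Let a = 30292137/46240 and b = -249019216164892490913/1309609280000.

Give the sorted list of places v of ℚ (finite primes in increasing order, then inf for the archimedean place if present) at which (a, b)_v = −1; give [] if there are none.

Mod squares: a ≡ 570, b ≡ -114. Check v ∈ {∞, 2, 3, 5, 7, 17, 19, 23}.
v=∞: 570 > 0 and -114 < 0  ⇒  (a,b)_∞ = +1.
v=3: a=3^13·(≡1), b=3^29·(≡1) mod 3; (1|3)=+1, (1|3)=+1; (−1)^{13·29·1}·(+1)^29·(+1)^13 = -1.
v=2: v_2(a)=-5, v_2(b)=-9; units ≡ 5, 7 (mod 8); ε·ε+αω+βω = 0·1+-5·0+-9·1 ≡ 1  ⇒  (a,b)_2 = -1.
v=5: a=5^-1·(≡4), b=5^-4·(≡4) mod 5; (4|5)=+1, (4|5)=+1; (−1)^{-1·-4·2}·(+1)^-4·(+1)^-1 = +1.
v=17: a=17^-2·(≡1), b=17^-4·(≡5) mod 17; (1|17)=+1, (5|17)=-1; (−1)^{-2·-4·8}·(+1)^-4·(-1)^-2 = +1.
v=23: a=23^0·(≡1), b=23^2·(≡13) mod 23; (1|23)=+1, (13|23)=+1; (−1)^{0·2·11}·(+1)^2·(+1)^0 = +1.
v=7: a=7^0·(≡3), b=7^-2·(≡6) mod 7; (3|7)=-1, (6|7)=-1; (−1)^{0·-2·3}·(-1)^-2·(-1)^0 = +1.
v=19: a=19^1·(≡4), b=19^3·(≡3) mod 19; (4|19)=+1, (3|19)=-1; (−1)^{1·3·9}·(+1)^3·(-1)^1 = +1.
|Ram(570, -114)| = 2, even; anisotropic at {2, 3}.

[2, 3]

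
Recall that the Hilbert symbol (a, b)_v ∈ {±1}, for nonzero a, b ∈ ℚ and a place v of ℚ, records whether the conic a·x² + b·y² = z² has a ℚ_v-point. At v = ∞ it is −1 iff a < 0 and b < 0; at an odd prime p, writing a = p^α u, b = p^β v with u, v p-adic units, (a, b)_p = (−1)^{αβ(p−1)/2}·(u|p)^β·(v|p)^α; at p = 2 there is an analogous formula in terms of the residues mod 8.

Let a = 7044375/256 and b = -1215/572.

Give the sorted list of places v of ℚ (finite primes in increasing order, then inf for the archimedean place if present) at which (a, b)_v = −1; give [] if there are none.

[2, 11]

Mod squares: a ≡ 39, b ≡ -2145. Check v ∈ {∞, 2, 3, 5, 11, 13, 17}.
v=3: a=3^1·(≡1), b=3^5·(≡2) mod 3; (1|3)=+1, (2|3)=-1; (−1)^{1·5·1}·(+1)^5·(-1)^1 = +1.
v=5: a=5^4·(≡1), b=5^1·(≡1) mod 5; (1|5)=+1, (1|5)=+1; (−1)^{4·1·2}·(+1)^1·(+1)^4 = +1.
v=11: a=11^0·(≡10), b=11^-1·(≡9) mod 11; (10|11)=-1, (9|11)=+1; (−1)^{0·-1·5}·(-1)^-1·(+1)^0 = -1.
v=13: a=13^1·(≡1), b=13^-1·(≡4) mod 13; (1|13)=+1, (4|13)=+1; (−1)^{1·-1·6}·(+1)^-1·(+1)^1 = +1.
v=∞: 39 > 0 and -2145 < 0  ⇒  (a,b)_∞ = +1.
v=2: v_2(a)=-8, v_2(b)=-2; units ≡ 7, 7 (mod 8); ε·ε+αω+βω = 1·1+-8·0+-2·0 ≡ 1  ⇒  (a,b)_2 = -1.
v=17: a=17^2·(≡14), b=17^0·(≡7) mod 17; (14|17)=-1, (7|17)=-1; (−1)^{2·0·8}·(-1)^0·(-1)^2 = +1.
Ram(39, -2145) = {2, 11}; no ℚ_2-point on the conic.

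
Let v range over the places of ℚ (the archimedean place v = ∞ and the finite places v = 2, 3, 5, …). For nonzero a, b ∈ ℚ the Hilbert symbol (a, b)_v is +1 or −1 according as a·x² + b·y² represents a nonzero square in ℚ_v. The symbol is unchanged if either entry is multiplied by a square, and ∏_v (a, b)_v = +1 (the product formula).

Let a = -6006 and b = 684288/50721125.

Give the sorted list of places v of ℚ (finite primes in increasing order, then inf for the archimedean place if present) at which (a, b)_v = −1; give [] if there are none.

Mod squares: a ≡ -6006, b ≡ 165. Check v ∈ {∞, 2, 3, 5, 7, 11, 13}.
v=7: a=7^1·(≡3), b=7^-4·(≡4) mod 7; (3|7)=-1, (4|7)=+1; (−1)^{1·-4·3}·(-1)^-4·(+1)^1 = +1.
v=11: a=11^1·(≡4), b=11^1·(≡9) mod 11; (4|11)=+1, (9|11)=+1; (−1)^{1·1·5}·(+1)^1·(+1)^1 = -1.
v=3: a=3^1·(≡2), b=3^5·(≡1) mod 3; (2|3)=-1, (1|3)=+1; (−1)^{1·5·1}·(-1)^5·(+1)^1 = +1.
v=13: a=13^1·(≡6), b=13^-2·(≡1) mod 13; (6|13)=-1, (1|13)=+1; (−1)^{1·-2·6}·(-1)^-2·(+1)^1 = +1.
v=5: a=5^0·(≡4), b=5^-3·(≡2) mod 5; (4|5)=+1, (2|5)=-1; (−1)^{0·-3·2}·(+1)^-3·(-1)^0 = +1.
v=∞: -6006 < 0 and 165 > 0  ⇒  (a,b)_∞ = +1.
v=2: v_2(a)=1, v_2(b)=8; units ≡ 5, 5 (mod 8); ε·ε+αω+βω = 0·0+1·1+8·1 ≡ 1  ⇒  (a,b)_2 = -1.
|Ram(-6006, 165)| = 2, even; anisotropic at {2, 11}.

[2, 11]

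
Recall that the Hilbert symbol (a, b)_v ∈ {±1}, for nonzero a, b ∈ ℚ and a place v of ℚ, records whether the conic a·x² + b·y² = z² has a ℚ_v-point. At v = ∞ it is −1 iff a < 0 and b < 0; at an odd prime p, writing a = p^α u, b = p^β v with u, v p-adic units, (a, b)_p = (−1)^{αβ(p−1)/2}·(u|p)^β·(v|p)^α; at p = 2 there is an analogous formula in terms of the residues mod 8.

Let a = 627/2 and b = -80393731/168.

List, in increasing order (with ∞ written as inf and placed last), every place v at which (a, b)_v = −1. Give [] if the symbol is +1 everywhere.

[2, 3]

Mod squares: a ≡ 1254, b ≡ -798. Check v ∈ {∞, 2, 3, 7, 11, 17, 19}.
v=17: a=17^0·(≡16), b=17^2·(≡4) mod 17; (16|17)=+1, (4|17)=+1; (−1)^{0·2·8}·(+1)^2·(+1)^0 = +1.
v=∞: 1254 > 0 and -798 < 0  ⇒  (a,b)_∞ = +1.
v=7: a=7^0·(≡2), b=7^-1·(≡3) mod 7; (2|7)=+1, (3|7)=-1; (−1)^{0·-1·3}·(+1)^-1·(-1)^0 = +1.
v=19: a=19^1·(≡7), b=19^1·(≡2) mod 19; (7|19)=+1, (2|19)=-1; (−1)^{1·1·9}·(+1)^1·(-1)^1 = +1.
v=11: a=11^1·(≡1), b=11^4·(≡3) mod 11; (1|11)=+1, (3|11)=+1; (−1)^{1·4·5}·(+1)^4·(+1)^1 = +1.
v=3: a=3^1·(≡1), b=3^-1·(≡1) mod 3; (1|3)=+1, (1|3)=+1; (−1)^{1·-1·1}·(+1)^-1·(+1)^1 = -1.
v=2: v_2(a)=-1, v_2(b)=-3; units ≡ 3, 1 (mod 8); ε·ε+αω+βω = 1·0+-1·0+-3·1 ≡ 1  ⇒  (a,b)_2 = -1.
|Ram(1254, -798)| = 2, even; anisotropic at {2, 3}.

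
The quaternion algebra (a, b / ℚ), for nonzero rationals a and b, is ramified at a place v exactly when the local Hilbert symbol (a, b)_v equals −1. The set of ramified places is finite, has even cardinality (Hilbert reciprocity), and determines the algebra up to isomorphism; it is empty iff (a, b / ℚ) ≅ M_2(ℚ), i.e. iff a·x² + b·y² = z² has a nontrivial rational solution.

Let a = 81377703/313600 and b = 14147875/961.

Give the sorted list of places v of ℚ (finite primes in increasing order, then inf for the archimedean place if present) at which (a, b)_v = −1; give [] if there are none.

[2, 5, 23, 37]

Mod squares: a ≡ 23, b ≡ 565915. Check v ∈ {∞, 2, 3, 5, 7, 11, 19, 23, 31, 37}.
v=37: a=37^0·(≡5), b=37^1·(≡20) mod 37; (5|37)=-1, (20|37)=-1; (−1)^{0·1·18}·(-1)^1·(-1)^0 = -1.
v=2: v_2(a)=-8, v_2(b)=0; units ≡ 7, 3 (mod 8); ε·ε+αω+βω = 1·1+-8·1+0·0 ≡ 1  ⇒  (a,b)_2 = -1.
v=23: a=23^1·(≡18), b=23^1·(≡2) mod 23; (18|23)=+1, (2|23)=+1; (−1)^{1·1·11}·(+1)^1·(+1)^1 = -1.
v=5: a=5^-2·(≡2), b=5^3·(≡3) mod 5; (2|5)=-1, (3|5)=-1; (−1)^{-2·3·2}·(-1)^3·(-1)^-2 = -1.
v=11: a=11^2·(≡3), b=11^0·(≡4) mod 11; (3|11)=+1, (4|11)=+1; (−1)^{2·0·5}·(+1)^0·(+1)^2 = +1.
v=∞: 23 > 0 and 565915 > 0  ⇒  (a,b)_∞ = +1.
v=31: a=31^0·(≡17), b=31^-2·(≡2) mod 31; (17|31)=-1, (2|31)=+1; (−1)^{0·-2·15}·(-1)^-2·(+1)^0 = +1.
v=7: a=7^-2·(≡4), b=7^1·(≡4) mod 7; (4|7)=+1, (4|7)=+1; (−1)^{-2·1·3}·(+1)^1·(+1)^-2 = +1.
v=19: a=19^2·(≡9), b=19^1·(≡10) mod 19; (9|19)=+1, (10|19)=-1; (−1)^{2·1·9}·(+1)^1·(-1)^2 = +1.
v=3: a=3^4·(≡2), b=3^0·(≡1) mod 3; (2|3)=-1, (1|3)=+1; (−1)^{4·0·1}·(-1)^0·(+1)^4 = +1.
(23, 565915 / ℚ) ramifies at {2, 5, 23, 37}: a division algebra.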